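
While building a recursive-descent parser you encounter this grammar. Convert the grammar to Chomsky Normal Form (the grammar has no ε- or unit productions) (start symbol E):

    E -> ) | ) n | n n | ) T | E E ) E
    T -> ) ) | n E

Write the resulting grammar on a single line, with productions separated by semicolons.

Introduce a nonterminal for each terminal appearing in a rule of length ≥ 2: X1 → ), X2 → n.
Binarize each right-hand side of length ≥ 3 by chaining fresh nonterminals (Y1, Y2, …): affected rules were E → E E X1 E.

E -> ) | X1 X2 | X2 X2 | X1 T | E Y1; T -> X1 X1 | X2 E; X1 -> ); X2 -> n; Y1 -> E Y2; Y2 -> X1 E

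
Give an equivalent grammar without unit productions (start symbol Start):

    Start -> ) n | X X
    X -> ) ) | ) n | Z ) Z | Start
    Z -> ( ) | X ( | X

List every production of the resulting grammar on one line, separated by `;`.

Unit pairs: X ⇒* {Start}; Z ⇒* {Start, X}.
For every A with A ⇒* B via unit rules, add B's non-unit alternatives to A; then delete every rule of the form X → Y.

Start -> ) n | X X; X -> ) n | X X | ) ) | Z ) Z; Z -> ( ) | X ( | ) n | X X | ) ) | Z ) Z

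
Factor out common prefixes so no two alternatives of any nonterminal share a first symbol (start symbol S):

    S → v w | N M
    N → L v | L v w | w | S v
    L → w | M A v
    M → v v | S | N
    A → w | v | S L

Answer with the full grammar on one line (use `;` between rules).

S → v w | N M; N → w | S v | L v N'; L → w | M A v; M → v v | S | N; A → w | v | S L; N' → ε | w

N has alternatives sharing prefix 'L v': factor to N → L v N' with N' → ε | w.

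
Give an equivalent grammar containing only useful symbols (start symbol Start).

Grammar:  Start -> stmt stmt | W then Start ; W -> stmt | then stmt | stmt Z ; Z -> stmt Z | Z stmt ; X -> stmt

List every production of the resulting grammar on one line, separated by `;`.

Generating nonterminals: {Start, W, X}.
Reachable from Start after that: {Start, W}.
Removed useless symbols: {X, Z} and every production mentioning them.

Start -> stmt stmt | W then Start; W -> stmt | then stmt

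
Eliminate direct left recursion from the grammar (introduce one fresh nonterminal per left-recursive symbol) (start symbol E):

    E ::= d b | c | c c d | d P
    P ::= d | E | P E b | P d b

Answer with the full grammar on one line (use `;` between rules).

E ::= d b | c | c c d | d P; P ::= d P' | E P'; P' ::= E b P' | d b P' | eps

P is directly left-recursive.
For P: α = {E b, d b}, β = {d, E}. Rewrite as P → β P' and P' → α P' | ε.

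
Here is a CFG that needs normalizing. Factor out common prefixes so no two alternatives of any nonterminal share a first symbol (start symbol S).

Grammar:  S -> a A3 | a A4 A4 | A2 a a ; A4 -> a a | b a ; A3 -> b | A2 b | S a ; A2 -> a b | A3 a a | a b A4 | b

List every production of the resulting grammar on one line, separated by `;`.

S has alternatives sharing prefix 'a': factor to S → a S' with S' → A3 | A4 A4.
A2 has alternatives sharing prefix 'a b': factor to A2 → a b A2' with A2' → ε | A4.

S -> A2 a a | a S'; A4 -> a a | b a; A3 -> b | A2 b | S a; A2 -> A3 a a | b | a b A2'; S' -> A3 | A4 A4; A2' -> ε | A4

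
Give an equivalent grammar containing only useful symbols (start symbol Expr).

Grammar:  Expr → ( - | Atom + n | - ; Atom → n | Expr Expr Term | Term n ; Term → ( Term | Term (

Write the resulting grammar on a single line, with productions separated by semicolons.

Expr → ( - | Atom + n | -; Atom → n

Generating nonterminals: {Atom, Expr}.
Reachable from Expr after that: {Atom, Expr}.
Removed useless symbols: {Term} and every production mentioning them.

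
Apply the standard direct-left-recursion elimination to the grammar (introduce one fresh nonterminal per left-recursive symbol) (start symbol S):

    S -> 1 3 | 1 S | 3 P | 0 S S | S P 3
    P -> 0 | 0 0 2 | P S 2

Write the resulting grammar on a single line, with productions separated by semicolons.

S -> 1 3 S' | 1 S S' | 3 P S' | 0 S S S'; P -> 0 P' | 0 0 2 P'; S' -> P 3 S' | ε; P' -> S 2 P' | ε

Directly left-recursive nonterminals: S, P.
For S: α = {P 3}, β = {1 3, 1 S, 3 P, 0 S S}. Rewrite as S → β S' and S' → α S' | ε.
For P: α = {S 2}, β = {0, 0 0 2}. Rewrite as P → β P' and P' → α P' | ε.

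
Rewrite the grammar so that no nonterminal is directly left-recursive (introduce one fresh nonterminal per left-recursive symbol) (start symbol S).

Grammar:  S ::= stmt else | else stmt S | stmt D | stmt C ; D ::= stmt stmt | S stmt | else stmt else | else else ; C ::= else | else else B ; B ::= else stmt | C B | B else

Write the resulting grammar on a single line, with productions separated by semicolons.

Left recursion appears on B.
For B: α = {else}, β = {else stmt, C B}. Rewrite as B → β B' and B' → α B' | ε.

S ::= stmt else | else stmt S | stmt D | stmt C; D ::= stmt stmt | S stmt | else stmt else | else else; C ::= else | else else B; B ::= else stmt B' | C B B'; B' ::= else B' | ε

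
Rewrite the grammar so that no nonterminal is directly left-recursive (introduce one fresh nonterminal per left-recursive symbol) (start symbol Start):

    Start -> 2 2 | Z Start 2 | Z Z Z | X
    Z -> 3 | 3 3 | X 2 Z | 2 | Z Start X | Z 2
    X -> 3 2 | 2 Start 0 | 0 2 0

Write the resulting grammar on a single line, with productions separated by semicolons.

Left recursion appears on Z.
For Z: α = {Start X, 2}, β = {3, 3 3, X 2 Z, 2}. Rewrite as Z → β Z1 and Z1 → α Z1 | ε.

Start -> 2 2 | Z Start 2 | Z Z Z | X; Z -> 3 Z1 | 3 3 Z1 | X 2 Z Z1 | 2 Z1; X -> 3 2 | 2 Start 0 | 0 2 0; Z1 -> Start X Z1 | 2 Z1 | ε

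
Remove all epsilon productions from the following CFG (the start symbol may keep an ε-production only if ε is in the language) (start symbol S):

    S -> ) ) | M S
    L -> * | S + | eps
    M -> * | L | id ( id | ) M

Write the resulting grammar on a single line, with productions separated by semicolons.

Nullable set = {L, M}.
ε ∉ L(G), so no ε-production is kept.
For each production, add variants omitting each subset of nullable occurrences: M → ) M gives ) M | ).

S -> ) ) | M S; L -> * | S +; M -> * | L | id ( id | ) M | )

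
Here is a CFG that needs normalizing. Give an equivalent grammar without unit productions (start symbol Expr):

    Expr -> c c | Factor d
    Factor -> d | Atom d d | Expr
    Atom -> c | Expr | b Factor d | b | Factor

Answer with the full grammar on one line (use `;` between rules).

Expr -> c c | Factor d; Factor -> d | Atom d d | c c | Factor d; Atom -> c | b Factor d | b | d | Atom d d | c c | Factor d

Unit pairs: Atom ⇒* {Expr, Factor}; Factor ⇒* {Expr}.
For each unit pair (A, B), copy every non-unit production of B to A, then drop all unit productions.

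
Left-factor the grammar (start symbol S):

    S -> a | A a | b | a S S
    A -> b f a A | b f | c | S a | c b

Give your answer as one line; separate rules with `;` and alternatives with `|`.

S -> A a | b | a S'; A -> S a | b f A' | c A''; S' -> ε | S S; A' -> a A | ε; A'' -> ε | b

S has alternatives sharing prefix 'a': factor to S → a S' with S' → ε | S S.
A has alternatives sharing prefix 'b f': factor to A → b f A' with A' → a A | ε.
A has alternatives sharing prefix 'c': factor to A → c A'' with A'' → ε | b.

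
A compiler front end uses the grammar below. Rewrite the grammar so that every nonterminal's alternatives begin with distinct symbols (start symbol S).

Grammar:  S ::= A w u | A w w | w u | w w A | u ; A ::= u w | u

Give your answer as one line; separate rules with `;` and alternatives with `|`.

S ::= u | A w S' | w S''; A ::= u A'; S' ::= u | w; S'' ::= u | w A; A' ::= w | ε

S has alternatives sharing prefix 'A w': factor to S → A w S' with S' → u | w.
S has alternatives sharing prefix 'w': factor to S → w S'' with S'' → u | w A.
A has alternatives sharing prefix 'u': factor to A → u A' with A' → w | ε.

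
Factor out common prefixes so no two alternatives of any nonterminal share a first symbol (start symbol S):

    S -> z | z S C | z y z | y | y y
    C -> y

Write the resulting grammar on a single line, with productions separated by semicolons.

S -> z S' | y S''; C -> y; S' -> ε | S C | y z; S'' -> ε | y

S has alternatives sharing prefix 'z': factor to S → z S' with S' → ε | S C | y z.
S has alternatives sharing prefix 'y': factor to S → y S'' with S'' → ε | y.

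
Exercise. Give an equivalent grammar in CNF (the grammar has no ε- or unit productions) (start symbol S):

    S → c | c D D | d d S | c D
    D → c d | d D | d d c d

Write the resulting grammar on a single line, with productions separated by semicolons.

Introduce a nonterminal for each terminal appearing in a rule of length ≥ 2: X1 → c, X2 → d.
Binarize each right-hand side of length ≥ 3 by chaining fresh nonterminals (Y1, Y2, …): affected rules were S → X1 D D; S → X2 X2 S; D → X2 X2 X1 X2.

S → c | X1 Y1 | X2 Y2 | X1 D; D → X1 X2 | X2 D | X2 Y3; X1 → c; X2 → d; Y1 → D D; Y2 → X2 S; Y3 → X2 Y4; Y4 → X1 X2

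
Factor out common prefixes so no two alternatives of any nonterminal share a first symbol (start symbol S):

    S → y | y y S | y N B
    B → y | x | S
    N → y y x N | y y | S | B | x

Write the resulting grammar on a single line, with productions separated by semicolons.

S → y S'; B → y | x | S; N → S | B | x | y y N'; S' → ε | y S | N B; N' → x N | ε

S has alternatives sharing prefix 'y': factor to S → y S' with S' → ε | y S | N B.
N has alternatives sharing prefix 'y y': factor to N → y y N' with N' → x N | ε.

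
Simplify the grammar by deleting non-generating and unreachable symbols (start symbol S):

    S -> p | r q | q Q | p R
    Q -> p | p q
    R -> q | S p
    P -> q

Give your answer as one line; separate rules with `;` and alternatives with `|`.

S -> p | r q | q Q | p R; Q -> p | p q; R -> q | S p

Generating nonterminals: {P, Q, R, S}.
Reachable from S after that: {Q, R, S}.
Removed useless symbols: {P} and every production mentioning them.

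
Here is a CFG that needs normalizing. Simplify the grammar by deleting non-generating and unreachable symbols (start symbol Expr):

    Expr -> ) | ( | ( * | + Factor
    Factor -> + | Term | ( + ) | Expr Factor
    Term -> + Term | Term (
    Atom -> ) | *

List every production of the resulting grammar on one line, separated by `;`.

Expr -> ) | ( | ( * | + Factor; Factor -> + | ( + ) | Expr Factor

Generating nonterminals: {Atom, Expr, Factor}.
Reachable from Expr after that: {Expr, Factor}.
Removed useless symbols: {Atom, Term} and every production mentioning them.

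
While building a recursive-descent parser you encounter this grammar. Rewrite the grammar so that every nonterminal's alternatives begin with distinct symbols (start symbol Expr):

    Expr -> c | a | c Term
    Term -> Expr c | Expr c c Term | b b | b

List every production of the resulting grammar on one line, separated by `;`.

Expr has alternatives sharing prefix 'c': factor to Expr → c Expr1 with Expr1 → ε | Term.
Term has alternatives sharing prefix 'Expr c': factor to Term → Expr c Term1 with Term1 → ε | c Term.
Term has alternatives sharing prefix 'b': factor to Term → b Term2 with Term2 → b | ε.

Expr -> a | c Expr1; Term -> Expr c Term1 | b Term2; Expr1 -> ε | Term; Term1 -> ε | c Term; Term2 -> b | ε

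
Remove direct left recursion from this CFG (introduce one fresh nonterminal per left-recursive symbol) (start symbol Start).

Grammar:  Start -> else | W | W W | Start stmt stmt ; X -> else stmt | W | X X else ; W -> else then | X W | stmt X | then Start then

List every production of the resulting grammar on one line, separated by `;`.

Start, X are directly left-recursive.
For Start: α = {stmt stmt}, β = {else, W, W W}. Rewrite as Start → β Start1 and Start1 → α Start1 | ε.
For X: α = {X else}, β = {else stmt, W}. Rewrite as X → β X1 and X1 → α X1 | ε.

Start -> else Start1 | W Start1 | W W Start1; X -> else stmt X1 | W X1; W -> else then | X W | stmt X | then Start then; Start1 -> stmt stmt Start1 | ε; X1 -> X else X1 | ε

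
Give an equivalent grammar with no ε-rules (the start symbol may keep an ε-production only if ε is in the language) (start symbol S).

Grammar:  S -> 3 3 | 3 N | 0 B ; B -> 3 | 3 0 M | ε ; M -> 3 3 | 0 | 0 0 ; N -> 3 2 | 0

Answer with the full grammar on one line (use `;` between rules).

S -> 3 3 | 3 N | 0 B | 0; B -> 3 | 3 0 M; M -> 3 3 | 0 | 0 0; N -> 3 2 | 0

The nullable symbols are {B}.
ε ∉ L(G), so no ε-production is kept.
Expand every rule over subsets of its nullable positions: S → 0 B gives 0 B | 0.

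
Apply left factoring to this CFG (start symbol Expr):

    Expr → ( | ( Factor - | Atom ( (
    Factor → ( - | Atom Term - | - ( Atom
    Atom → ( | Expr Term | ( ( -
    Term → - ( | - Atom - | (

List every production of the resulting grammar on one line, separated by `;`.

Expr → Atom ( ( | ( Expr1; Factor → ( - | Atom Term - | - ( Atom; Atom → Expr Term | ( Atom1; Term → ( | - Term1; Expr1 → ε | Factor -; Atom1 → ε | ( -; Term1 → ( | Atom -

Expr has alternatives sharing prefix '(': factor to Expr → ( Expr1 with Expr1 → ε | Factor -.
Atom has alternatives sharing prefix '(': factor to Atom → ( Atom1 with Atom1 → ε | ( -.
Term has alternatives sharing prefix '-': factor to Term → - Term1 with Term1 → ( | Atom -.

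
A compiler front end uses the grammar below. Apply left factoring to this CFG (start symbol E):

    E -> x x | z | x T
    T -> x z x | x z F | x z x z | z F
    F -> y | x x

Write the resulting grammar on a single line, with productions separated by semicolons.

E -> z | x E'; T -> z F | x z T'; F -> y | x x; E' -> x | T; T' -> F | x T''; T'' -> ε | z

E has alternatives sharing prefix 'x': factor to E → x E' with E' → x | T.
T has alternatives sharing prefix 'x z': factor to T → x z T' with T' → x | F | x z.
T' has alternatives sharing prefix 'x': factor to T' → x T'' with T'' → ε | z.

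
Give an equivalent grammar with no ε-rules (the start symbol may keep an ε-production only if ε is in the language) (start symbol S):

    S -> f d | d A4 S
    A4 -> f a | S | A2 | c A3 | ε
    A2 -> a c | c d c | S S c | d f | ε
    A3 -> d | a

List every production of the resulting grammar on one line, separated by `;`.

Nullable set = {A2, A4}.
ε ∉ L(G), so no ε-production is kept.
For each production, add variants omitting each subset of nullable occurrences: S → d A4 S gives d A4 S | d S.

S -> f d | d A4 S | d S; A4 -> f a | S | A2 | c A3; A2 -> a c | c d c | S S c | d f; A3 -> d | a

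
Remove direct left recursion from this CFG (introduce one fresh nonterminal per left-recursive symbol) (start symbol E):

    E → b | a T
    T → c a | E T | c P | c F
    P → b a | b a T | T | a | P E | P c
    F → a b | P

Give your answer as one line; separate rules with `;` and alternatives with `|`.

Left recursion appears on P.
For P: α = {E, c}, β = {b a, b a T, T, a}. Rewrite as P → β P' and P' → α P' | ε.

E → b | a T; T → c a | E T | c P | c F; P → b a P' | b a T P' | T P' | a P'; F → a b | P; P' → E P' | c P' | ε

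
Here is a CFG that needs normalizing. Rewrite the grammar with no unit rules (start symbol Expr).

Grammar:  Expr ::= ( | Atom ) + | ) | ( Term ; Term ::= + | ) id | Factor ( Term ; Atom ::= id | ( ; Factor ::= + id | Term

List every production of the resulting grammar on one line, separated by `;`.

Unit pairs: Factor ⇒* {Term}.
Replace each nonterminal's rules with the union of the non-unit rules of every nonterminal it unit-derives.

Expr ::= ( | Atom ) + | ) | ( Term; Term ::= + | ) id | Factor ( Term; Atom ::= id | (; Factor ::= + | ) id | Factor ( Term | + id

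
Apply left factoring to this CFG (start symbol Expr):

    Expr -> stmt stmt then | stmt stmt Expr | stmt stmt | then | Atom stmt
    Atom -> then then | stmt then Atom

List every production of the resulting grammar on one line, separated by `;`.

Expr has alternatives sharing prefix 'stmt stmt': factor to Expr → stmt stmt Expr1 with Expr1 → then | Expr | ε.

Expr -> then | Atom stmt | stmt stmt Expr1; Atom -> then then | stmt then Atom; Expr1 -> then | Expr | eps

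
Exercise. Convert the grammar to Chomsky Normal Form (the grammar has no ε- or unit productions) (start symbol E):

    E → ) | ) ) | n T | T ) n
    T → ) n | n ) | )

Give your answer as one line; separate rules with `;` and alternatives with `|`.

E → ) | X1 X1 | X2 T | T Y1; T → X1 X2 | X2 X1 | ); X1 → ); X2 → n; Y1 → X1 X2

Introduce a nonterminal for each terminal appearing in a rule of length ≥ 2: X1 → ), X2 → n.
Binarize each right-hand side of length ≥ 3 by chaining fresh nonterminals (Y1, Y2, …): affected rules were E → T X1 X2.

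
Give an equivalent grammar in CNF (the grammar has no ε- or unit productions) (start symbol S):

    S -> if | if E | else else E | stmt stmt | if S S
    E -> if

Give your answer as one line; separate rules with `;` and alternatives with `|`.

Introduce a nonterminal for each terminal appearing in a rule of length ≥ 2: X1 → if, X2 → else, X3 → stmt.
Binarize each right-hand side of length ≥ 3 by chaining fresh nonterminals (Y1, Y2, …): affected rules were S → X2 X2 E; S → X1 S S.

S -> if | X1 E | X2 Y1 | X3 X3 | X1 Y2; E -> if; X1 -> if; X2 -> else; X3 -> stmt; Y1 -> X2 E; Y2 -> S S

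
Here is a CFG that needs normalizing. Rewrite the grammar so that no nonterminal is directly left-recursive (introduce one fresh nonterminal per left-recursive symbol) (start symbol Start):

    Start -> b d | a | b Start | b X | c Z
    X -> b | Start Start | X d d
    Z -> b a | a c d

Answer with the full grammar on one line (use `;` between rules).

Directly left-recursive nonterminal: X.
For X: α = {d d}, β = {b, Start Start}. Rewrite as X → β X1 and X1 → α X1 | ε.

Start -> b d | a | b Start | b X | c Z; X -> b X1 | Start Start X1; Z -> b a | a c d; X1 -> d d X1 | epsilon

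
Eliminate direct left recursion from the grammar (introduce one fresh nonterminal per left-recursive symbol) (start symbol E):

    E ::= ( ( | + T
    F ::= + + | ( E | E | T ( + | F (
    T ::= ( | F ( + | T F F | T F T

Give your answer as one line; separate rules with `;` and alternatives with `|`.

E ::= ( ( | + T; F ::= + + F' | ( E F' | E F' | T ( + F'; T ::= ( T' | F ( + T'; F' ::= ( F' | ε; T' ::= F F T' | F T T' | ε

Left recursion appears on F, T.
For F: α = {(}, β = {+ +, ( E, E, T ( +}. Rewrite as F → β F' and F' → α F' | ε.
For T: α = {F F, F T}, β = {(, F ( +}. Rewrite as T → β T' and T' → α T' | ε.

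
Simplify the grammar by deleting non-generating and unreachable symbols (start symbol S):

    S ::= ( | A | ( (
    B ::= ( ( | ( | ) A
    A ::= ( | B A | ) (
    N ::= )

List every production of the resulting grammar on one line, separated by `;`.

Generating nonterminals: {A, B, N, S}.
Reachable from S after that: {A, B, S}.
Removed useless symbols: {N} and every production mentioning them.

S ::= ( | A | ( (; B ::= ( ( | ( | ) A; A ::= ( | B A | ) (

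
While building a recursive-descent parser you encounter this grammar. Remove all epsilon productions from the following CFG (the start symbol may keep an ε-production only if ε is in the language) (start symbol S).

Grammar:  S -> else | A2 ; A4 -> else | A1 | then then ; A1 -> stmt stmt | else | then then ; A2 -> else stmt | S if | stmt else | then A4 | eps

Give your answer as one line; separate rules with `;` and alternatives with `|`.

S -> else | A2 | eps; A4 -> else | A1 | then then; A1 -> stmt stmt | else | then then; A2 -> else stmt | S if | if | stmt else | then A4

Nullable set = {A2, S}.
ε ∈ L(G) since S is nullable, so keep S → ε.
For each production, add variants omitting each subset of nullable occurrences: A2 → S if gives S if | if.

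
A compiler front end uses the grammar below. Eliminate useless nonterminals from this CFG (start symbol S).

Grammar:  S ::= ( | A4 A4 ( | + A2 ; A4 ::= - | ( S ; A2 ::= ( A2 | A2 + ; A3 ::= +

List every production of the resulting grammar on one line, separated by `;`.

S ::= ( | A4 A4 (; A4 ::= - | ( S

Generating nonterminals: {A3, A4, S}.
Reachable from S after that: {A4, S}.
Removed useless symbols: {A2, A3} and every production mentioning them.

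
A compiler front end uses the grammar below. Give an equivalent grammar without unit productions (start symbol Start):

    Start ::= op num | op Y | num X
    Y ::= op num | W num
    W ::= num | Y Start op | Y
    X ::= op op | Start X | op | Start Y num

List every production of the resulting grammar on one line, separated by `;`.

Start ::= op num | op Y | num X; Y ::= op num | W num; W ::= op num | W num | num | Y Start op; X ::= op op | Start X | op | Start Y num

Unit pairs: W ⇒* {Y}.
For every A with A ⇒* B via unit rules, add B's non-unit alternatives to A; then delete every rule of the form X → Y.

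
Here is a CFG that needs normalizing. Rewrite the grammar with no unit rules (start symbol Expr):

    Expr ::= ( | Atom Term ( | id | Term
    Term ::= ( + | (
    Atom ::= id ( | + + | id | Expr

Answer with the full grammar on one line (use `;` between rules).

Expr ::= ( + | ( | Atom Term ( | id; Term ::= ( + | (; Atom ::= ( + | ( | id ( | + + | id | Atom Term (

Unit pairs: Atom ⇒* {Expr, Term}; Expr ⇒* {Term}.
For each unit pair (A, B), copy every non-unit production of B to A, then drop all unit productions.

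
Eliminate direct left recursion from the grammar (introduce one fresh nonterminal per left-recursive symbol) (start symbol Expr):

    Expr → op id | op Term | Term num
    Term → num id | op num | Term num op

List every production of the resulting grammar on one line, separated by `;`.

Term is directly left-recursive.
For Term: α = {num op}, β = {num id, op num}. Rewrite as Term → β Term1 and Term1 → α Term1 | ε.

Expr → op id | op Term | Term num; Term → num id Term1 | op num Term1; Term1 → num op Term1 | ε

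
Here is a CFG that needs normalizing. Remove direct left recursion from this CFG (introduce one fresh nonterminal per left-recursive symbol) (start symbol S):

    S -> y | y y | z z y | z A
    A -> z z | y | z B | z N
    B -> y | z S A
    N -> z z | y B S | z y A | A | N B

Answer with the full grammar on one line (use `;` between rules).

N is directly left-recursive.
For N: α = {B}, β = {z z, y B S, z y A, A}. Rewrite as N → β N' and N' → α N' | ε.

S -> y | y y | z z y | z A; A -> z z | y | z B | z N; B -> y | z S A; N -> z z N' | y B S N' | z y A N' | A N'; N' -> B N' | eps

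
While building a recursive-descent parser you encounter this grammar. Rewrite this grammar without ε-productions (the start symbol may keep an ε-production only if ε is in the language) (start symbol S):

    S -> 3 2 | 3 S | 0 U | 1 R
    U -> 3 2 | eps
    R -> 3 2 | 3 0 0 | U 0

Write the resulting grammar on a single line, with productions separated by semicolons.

S -> 3 2 | 3 S | 0 U | 0 | 1 R; U -> 3 2; R -> 3 2 | 3 0 0 | U 0 | 0

Nullable nonterminals: {U}.
ε ∉ L(G), so no ε-production is kept.
Expand every rule over subsets of its nullable positions: S → 0 U gives 0 U | 0. R → U 0 gives U 0 | 0.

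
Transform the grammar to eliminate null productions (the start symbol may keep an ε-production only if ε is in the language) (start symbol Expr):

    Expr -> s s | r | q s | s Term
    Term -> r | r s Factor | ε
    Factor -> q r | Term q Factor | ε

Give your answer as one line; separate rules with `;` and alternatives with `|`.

Nullable nonterminals: {Factor, Term}.
ε ∉ L(G), so no ε-production is kept.
Add the nullable-subset variants: Expr → s Term gives s Term | s. Term → r s Factor gives r s Factor | r s. Factor → Term q Factor gives Term q Factor | Term q | q Factor | q.

Expr -> s s | r | q s | s Term | s; Term -> r | r s Factor | r s; Factor -> q r | Term q Factor | Term q | q Factor | q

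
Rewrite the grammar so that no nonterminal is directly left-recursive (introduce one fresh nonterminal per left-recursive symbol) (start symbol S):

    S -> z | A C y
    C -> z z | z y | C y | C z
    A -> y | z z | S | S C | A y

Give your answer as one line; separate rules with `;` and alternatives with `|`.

Left recursion appears on C, A.
For C: α = {y, z}, β = {z z, z y}. Rewrite as C → β C' and C' → α C' | ε.
For A: α = {y}, β = {y, z z, S, S C}. Rewrite as A → β A' and A' → α A' | ε.

S -> z | A C y; C -> z z C' | z y C'; A -> y A' | z z A' | S A' | S C A'; C' -> y C' | z C' | epsilon; A' -> y A' | epsilon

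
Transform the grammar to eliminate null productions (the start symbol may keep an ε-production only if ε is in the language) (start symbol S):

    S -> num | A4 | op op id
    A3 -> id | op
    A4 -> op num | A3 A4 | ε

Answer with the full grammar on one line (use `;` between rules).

S -> num | A4 | op op id | ε; A3 -> id | op; A4 -> op num | A3 A4 | A3

Nullable set = {A4, S}.
ε ∈ L(G) since S is nullable, so keep S → ε.
For each production, add variants omitting each subset of nullable occurrences: A4 → A3 A4 gives A3 A4 | A3.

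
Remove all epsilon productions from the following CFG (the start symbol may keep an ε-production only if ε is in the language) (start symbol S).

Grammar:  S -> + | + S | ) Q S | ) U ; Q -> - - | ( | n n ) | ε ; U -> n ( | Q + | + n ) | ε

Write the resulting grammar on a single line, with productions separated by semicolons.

Nullable set = {Q, U}.
ε ∉ L(G), so no ε-production is kept.
Add the nullable-subset variants: S → ) Q S gives ) Q S | ) S. S → ) U gives ) U | ). U → Q + gives Q + | +.

S -> + | + S | ) Q S | ) S | ) U | ); Q -> - - | ( | n n ); U -> n ( | Q + | + | + n )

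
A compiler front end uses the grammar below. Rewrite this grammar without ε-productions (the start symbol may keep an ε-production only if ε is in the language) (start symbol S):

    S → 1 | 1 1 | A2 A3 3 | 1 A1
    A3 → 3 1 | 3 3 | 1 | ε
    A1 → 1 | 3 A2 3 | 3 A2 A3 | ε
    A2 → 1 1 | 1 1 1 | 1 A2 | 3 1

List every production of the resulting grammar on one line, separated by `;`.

S → 1 | 1 1 | A2 A3 3 | A2 3 | 1 A1; A3 → 3 1 | 3 3 | 1; A1 → 1 | 3 A2 3 | 3 A2 A3 | 3 A2; A2 → 1 1 | 1 1 1 | 1 A2 | 3 1

The nullable symbols are {A1, A3}.
ε ∉ L(G), so no ε-production is kept.
Add the nullable-subset variants: S → A2 A3 3 gives A2 A3 3 | A2 3. A1 → 3 A2 A3 gives 3 A2 A3 | 3 A2.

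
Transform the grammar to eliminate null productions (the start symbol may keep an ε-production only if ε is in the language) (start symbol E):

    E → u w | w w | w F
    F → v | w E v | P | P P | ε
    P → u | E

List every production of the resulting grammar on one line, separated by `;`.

E → u w | w w | w F | w; F → v | w E v | P | P P; P → u | E

Nullable nonterminals: {F}.
ε ∉ L(G), so no ε-production is kept.
Expand every rule over subsets of its nullable positions: E → w F gives w F | w.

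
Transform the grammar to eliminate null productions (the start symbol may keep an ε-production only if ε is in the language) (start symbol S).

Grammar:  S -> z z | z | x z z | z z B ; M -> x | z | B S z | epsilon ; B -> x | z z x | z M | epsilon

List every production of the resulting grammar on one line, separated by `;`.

S -> z z | z | x z z | z z B; M -> x | z | B S z | S z; B -> x | z z x | z M | z

The nullable symbols are {B, M}.
ε ∉ L(G), so no ε-production is kept.
Expand every rule over subsets of its nullable positions: M → B S z gives B S z | S z. B → z M gives z M | z.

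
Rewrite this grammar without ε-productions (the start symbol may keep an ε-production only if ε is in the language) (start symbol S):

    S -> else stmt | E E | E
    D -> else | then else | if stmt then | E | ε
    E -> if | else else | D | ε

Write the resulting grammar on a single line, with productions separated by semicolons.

Nullable set = {D, E, S}.
ε ∈ L(G) since S is nullable, so keep S → ε.
For each production, add variants omitting each subset of nullable occurrences: S → E E gives E E | E.

S -> else stmt | E E | E | ε; D -> else | then else | if stmt then | E; E -> if | else else | D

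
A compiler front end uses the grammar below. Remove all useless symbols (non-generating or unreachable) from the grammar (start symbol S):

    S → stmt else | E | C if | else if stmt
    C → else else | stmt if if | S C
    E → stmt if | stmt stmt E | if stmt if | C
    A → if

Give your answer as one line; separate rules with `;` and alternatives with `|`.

Generating nonterminals: {A, C, E, S}.
Reachable from S after that: {C, E, S}.
Removed useless symbols: {A} and every production mentioning them.

S → stmt else | E | C if | else if stmt; C → else else | stmt if if | S C; E → stmt if | stmt stmt E | if stmt if | C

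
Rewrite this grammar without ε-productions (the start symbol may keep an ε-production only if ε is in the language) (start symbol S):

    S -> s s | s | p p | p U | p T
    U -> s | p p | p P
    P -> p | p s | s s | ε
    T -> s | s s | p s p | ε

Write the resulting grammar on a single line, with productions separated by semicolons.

S -> s s | s | p p | p U | p T | p; U -> s | p p | p P | p; P -> p | p s | s s; T -> s | s s | p s p

Nullable set = {P, T}.
ε ∉ L(G), so no ε-production is kept.
Add the nullable-subset variants: S → p T gives p T | p. U → p P gives p P | p.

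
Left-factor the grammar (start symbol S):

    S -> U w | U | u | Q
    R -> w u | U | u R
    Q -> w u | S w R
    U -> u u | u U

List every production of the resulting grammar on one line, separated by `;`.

S has alternatives sharing prefix 'U': factor to S → U S' with S' → w | ε.
U has alternatives sharing prefix 'u': factor to U → u U' with U' → u | U.

S -> u | Q | U S'; R -> w u | U | u R; Q -> w u | S w R; U -> u U'; S' -> w | ε; U' -> u | U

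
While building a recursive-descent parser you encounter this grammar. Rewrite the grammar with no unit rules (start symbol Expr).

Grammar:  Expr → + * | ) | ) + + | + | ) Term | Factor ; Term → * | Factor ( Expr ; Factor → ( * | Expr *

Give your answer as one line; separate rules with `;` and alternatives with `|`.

Expr → ( * | Expr * | + * | ) | ) + + | + | ) Term; Term → * | Factor ( Expr; Factor → ( * | Expr *

Unit pairs: Expr ⇒* {Factor}.
For each unit pair (A, B), copy every non-unit production of B to A, then drop all unit productions.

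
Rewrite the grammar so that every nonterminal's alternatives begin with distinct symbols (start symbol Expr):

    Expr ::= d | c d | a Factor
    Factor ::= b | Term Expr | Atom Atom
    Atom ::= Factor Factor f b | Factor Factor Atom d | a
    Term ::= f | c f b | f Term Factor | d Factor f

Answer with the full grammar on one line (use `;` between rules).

Atom has alternatives sharing prefix 'Factor Factor': factor to Atom → Factor Factor Atom1 with Atom1 → f b | Atom d.
Term has alternatives sharing prefix 'f': factor to Term → f Term1 with Term1 → ε | Term Factor.

Expr ::= d | c d | a Factor; Factor ::= b | Term Expr | Atom Atom; Atom ::= a | Factor Factor Atom1; Term ::= c f b | d Factor f | f Term1; Atom1 ::= f b | Atom d; Term1 ::= ε | Term Factor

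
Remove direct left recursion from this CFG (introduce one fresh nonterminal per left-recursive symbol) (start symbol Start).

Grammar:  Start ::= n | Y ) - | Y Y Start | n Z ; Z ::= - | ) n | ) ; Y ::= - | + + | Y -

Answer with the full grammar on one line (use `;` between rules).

Directly left-recursive nonterminal: Y.
For Y: α = {-}, β = {-, + +}. Rewrite as Y → β Y1 and Y1 → α Y1 | ε.

Start ::= n | Y ) - | Y Y Start | n Z; Z ::= - | ) n | ); Y ::= - Y1 | + + Y1; Y1 ::= - Y1 | ε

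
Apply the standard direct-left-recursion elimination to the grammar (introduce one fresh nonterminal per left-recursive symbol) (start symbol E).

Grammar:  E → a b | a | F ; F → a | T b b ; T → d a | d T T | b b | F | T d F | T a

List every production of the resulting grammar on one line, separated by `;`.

Left recursion appears on T.
For T: α = {d F, a}, β = {d a, d T T, b b, F}. Rewrite as T → β T' and T' → α T' | ε.

E → a b | a | F; F → a | T b b; T → d a T' | d T T T' | b b T' | F T'; T' → d F T' | a T' | eps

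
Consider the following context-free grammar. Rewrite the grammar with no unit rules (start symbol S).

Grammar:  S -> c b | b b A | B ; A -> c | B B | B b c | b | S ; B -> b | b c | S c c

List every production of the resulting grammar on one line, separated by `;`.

Unit pairs: A ⇒* {B, S}; S ⇒* {B}.
For every A with A ⇒* B via unit rules, add B's non-unit alternatives to A; then delete every rule of the form X → Y.

S -> b | b c | S c c | c b | b b A; A -> b | b c | S c c | c b | b b A | c | B B | B b c; B -> b | b c | S c c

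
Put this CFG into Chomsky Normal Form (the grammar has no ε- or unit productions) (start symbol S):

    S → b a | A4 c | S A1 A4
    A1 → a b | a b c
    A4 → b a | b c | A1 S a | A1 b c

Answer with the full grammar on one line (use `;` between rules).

Introduce a nonterminal for each terminal appearing in a rule of length ≥ 2: X1 → b, X2 → a, X3 → c.
Binarize each right-hand side of length ≥ 3 by chaining fresh nonterminals (Y1, Y2, …): affected rules were S → S A1 A4; A1 → X2 X1 X3; A4 → A1 S X2; A4 → A1 X1 X3.

S → X1 X2 | A4 X3 | S Y1; A1 → X2 X1 | X2 Y2; A4 → X1 X2 | X1 X3 | A1 Y3 | A1 Y4; X1 → b; X2 → a; X3 → c; Y1 → A1 A4; Y2 → X1 X3; Y3 → S X2; Y4 → X1 X3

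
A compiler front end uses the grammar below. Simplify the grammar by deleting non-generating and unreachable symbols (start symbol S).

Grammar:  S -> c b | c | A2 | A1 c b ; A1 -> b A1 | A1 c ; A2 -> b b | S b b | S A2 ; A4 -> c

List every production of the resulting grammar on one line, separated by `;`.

S -> c b | c | A2; A2 -> b b | S b b | S A2

Generating nonterminals: {A2, A4, S}.
Reachable from S after that: {A2, S}.
Removed useless symbols: {A1, A4} and every production mentioning them.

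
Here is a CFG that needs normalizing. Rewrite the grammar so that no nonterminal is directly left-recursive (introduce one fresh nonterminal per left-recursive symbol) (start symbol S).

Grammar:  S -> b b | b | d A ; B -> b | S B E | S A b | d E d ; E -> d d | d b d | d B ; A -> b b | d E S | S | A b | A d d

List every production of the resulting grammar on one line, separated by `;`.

S -> b b | b | d A; B -> b | S B E | S A b | d E d; E -> d d | d b d | d B; A -> b b A' | d E S A' | S A'; A' -> b A' | d d A' | ε

Left recursion appears on A.
For A: α = {b, d d}, β = {b b, d E S, S}. Rewrite as A → β A' and A' → α A' | ε.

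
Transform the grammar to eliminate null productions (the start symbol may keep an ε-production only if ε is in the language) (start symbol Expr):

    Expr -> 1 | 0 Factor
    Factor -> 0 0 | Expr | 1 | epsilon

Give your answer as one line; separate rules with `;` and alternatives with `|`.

Nullable set = {Factor}.
ε ∉ L(G), so no ε-production is kept.
Expand every rule over subsets of its nullable positions: Expr → 0 Factor gives 0 Factor | 0.

Expr -> 1 | 0 Factor | 0; Factor -> 0 0 | Expr | 1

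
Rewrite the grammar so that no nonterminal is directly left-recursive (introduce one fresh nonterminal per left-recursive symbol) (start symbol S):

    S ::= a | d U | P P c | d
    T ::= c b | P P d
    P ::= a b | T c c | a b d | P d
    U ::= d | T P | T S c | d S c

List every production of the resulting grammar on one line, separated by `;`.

S ::= a | d U | P P c | d; T ::= c b | P P d; P ::= a b P' | T c c P' | a b d P'; U ::= d | T P | T S c | d S c; P' ::= d P' | eps

Directly left-recursive nonterminal: P.
For P: α = {d}, β = {a b, T c c, a b d}. Rewrite as P → β P' and P' → α P' | ε.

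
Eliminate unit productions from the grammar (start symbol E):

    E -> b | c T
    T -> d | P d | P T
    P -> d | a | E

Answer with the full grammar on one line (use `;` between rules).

E -> b | c T; T -> d | P d | P T; P -> b | c T | d | a

Unit pairs: P ⇒* {E}.
For each unit pair (A, B), copy every non-unit production of B to A, then drop all unit productions.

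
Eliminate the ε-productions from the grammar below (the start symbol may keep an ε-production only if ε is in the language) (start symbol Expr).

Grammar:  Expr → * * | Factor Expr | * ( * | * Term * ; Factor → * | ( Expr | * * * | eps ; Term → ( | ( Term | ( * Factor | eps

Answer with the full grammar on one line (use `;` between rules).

Nullable nonterminals: {Factor, Term}.
ε ∉ L(G), so no ε-production is kept.
For each production, add variants omitting each subset of nullable occurrences: Term → ( * Factor gives ( * Factor | ( *.

Expr → * * | Factor Expr | * ( * | * Term *; Factor → * | ( Expr | * * *; Term → ( | ( Term | ( * Factor | ( *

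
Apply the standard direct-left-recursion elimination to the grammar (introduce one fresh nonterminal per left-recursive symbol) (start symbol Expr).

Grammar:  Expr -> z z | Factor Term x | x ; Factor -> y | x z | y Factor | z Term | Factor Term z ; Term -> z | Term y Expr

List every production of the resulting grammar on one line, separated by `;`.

Factor, Term are directly left-recursive.
For Factor: α = {Term z}, β = {y, x z, y Factor, z Term}. Rewrite as Factor → β Factor1 and Factor1 → α Factor1 | ε.
For Term: α = {y Expr}, β = {z}. Rewrite as Term → β Term1 and Term1 → α Term1 | ε.

Expr -> z z | Factor Term x | x; Factor -> y Factor1 | x z Factor1 | y Factor Factor1 | z Term Factor1; Term -> z Term1; Factor1 -> Term z Factor1 | ε; Term1 -> y Expr Term1 | ε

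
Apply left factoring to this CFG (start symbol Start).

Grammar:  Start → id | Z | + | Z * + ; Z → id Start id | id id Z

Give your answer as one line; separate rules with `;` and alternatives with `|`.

Start → id | + | Z Start1; Z → id Z1; Start1 → eps | * +; Z1 → Start id | id Z

Start has alternatives sharing prefix 'Z': factor to Start → Z Start1 with Start1 → ε | * +.
Z has alternatives sharing prefix 'id': factor to Z → id Z1 with Z1 → Start id | id Z.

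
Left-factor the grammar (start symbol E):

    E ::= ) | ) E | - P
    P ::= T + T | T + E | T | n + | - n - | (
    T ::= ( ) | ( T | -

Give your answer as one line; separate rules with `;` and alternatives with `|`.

E ::= - P | ) E'; P ::= n + | - n - | ( | T P'; T ::= - | ( T'; E' ::= ε | E; P' ::= ε | + P''; T' ::= ) | T; P'' ::= T | E

E has alternatives sharing prefix ')': factor to E → ) E' with E' → ε | E.
P has alternatives sharing prefix 'T': factor to P → T P' with P' → + T | + E | ε.
T has alternatives sharing prefix '(': factor to T → ( T' with T' → ) | T.
P' has alternatives sharing prefix '+': factor to P' → + P'' with P'' → T | E.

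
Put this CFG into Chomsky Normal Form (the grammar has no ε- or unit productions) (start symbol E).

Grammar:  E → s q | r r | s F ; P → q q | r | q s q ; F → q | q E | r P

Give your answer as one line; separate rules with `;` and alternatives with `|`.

Introduce a nonterminal for each terminal appearing in a rule of length ≥ 2: X1 → s, X2 → q, X3 → r.
Binarize each right-hand side of length ≥ 3 by chaining fresh nonterminals (Y1, Y2, …): affected rules were P → X2 X1 X2.

E → X1 X2 | X3 X3 | X1 F; P → X2 X2 | r | X2 Y1; F → q | X2 E | X3 P; X1 → s; X2 → q; X3 → r; Y1 → X1 X2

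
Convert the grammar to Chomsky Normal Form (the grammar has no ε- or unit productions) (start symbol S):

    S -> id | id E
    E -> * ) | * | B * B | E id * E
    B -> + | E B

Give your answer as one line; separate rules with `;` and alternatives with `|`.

S -> id | X1 E; E -> X2 X3 | * | B Y1 | E Y2; B -> + | E B; X1 -> id; X2 -> *; X3 -> ); Y1 -> X2 B; Y2 -> X1 Y3; Y3 -> X2 E

Introduce a nonterminal for each terminal appearing in a rule of length ≥ 2: X1 → id, X2 → *, X3 → ).
Binarize each right-hand side of length ≥ 3 by chaining fresh nonterminals (Y1, Y2, …): affected rules were E → B X2 B; E → E X1 X2 E.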